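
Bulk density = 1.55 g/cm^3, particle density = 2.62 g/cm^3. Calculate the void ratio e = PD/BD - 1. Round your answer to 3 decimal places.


Step 1: e = PD / BD - 1
Step 2: e = 2.62 / 1.55 - 1
Step 3: e = 1.69032 - 1
Step 4: e = 0.69

0.69


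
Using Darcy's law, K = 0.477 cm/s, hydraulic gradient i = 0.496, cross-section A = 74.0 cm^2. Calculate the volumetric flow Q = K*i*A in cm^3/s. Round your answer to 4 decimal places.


Step 1: Apply Darcy's law: Q = K * i * A
Step 2: Q = 0.477 * 0.496 * 74.0
Step 3: Q = 17.5078 cm^3/s

17.5078


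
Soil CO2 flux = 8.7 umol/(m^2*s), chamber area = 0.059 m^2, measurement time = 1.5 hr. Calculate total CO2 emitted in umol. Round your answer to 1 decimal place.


Step 1: Convert time to seconds: 1.5 hr * 3600 = 5400.0 s
Step 2: Total = flux * area * time_s
Step 3: Total = 8.7 * 0.059 * 5400.0
Step 4: Total = 2771.8 umol

2771.8


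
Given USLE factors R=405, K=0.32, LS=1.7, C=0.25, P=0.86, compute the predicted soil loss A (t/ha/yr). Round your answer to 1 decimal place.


Step 1: A = R * K * LS * C * P
Step 2: R * K = 405 * 0.32 = 129.6
Step 3: (R*K) * LS = 129.6 * 1.7 = 220.32
Step 4: * C * P = 220.32 * 0.25 * 0.86 = 47.4
Step 5: A = 47.4 t/(ha*yr)

47.4


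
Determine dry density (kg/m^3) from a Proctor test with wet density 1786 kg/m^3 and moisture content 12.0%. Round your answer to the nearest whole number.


Step 1: Dry density = wet density / (1 + w/100)
Step 2: Dry density = 1786 / (1 + 12.0/100)
Step 3: Dry density = 1786 / 1.12
Step 4: Dry density = 1595 kg/m^3

1595


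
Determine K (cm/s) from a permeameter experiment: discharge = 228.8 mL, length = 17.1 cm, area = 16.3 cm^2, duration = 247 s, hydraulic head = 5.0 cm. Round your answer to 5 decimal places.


Step 1: K = Q * L / (A * t * h)
Step 2: Numerator = 228.8 * 17.1 = 3912.48
Step 3: Denominator = 16.3 * 247 * 5.0 = 20130.5
Step 4: K = 3912.48 / 20130.5 = 0.19436 cm/s

0.19436


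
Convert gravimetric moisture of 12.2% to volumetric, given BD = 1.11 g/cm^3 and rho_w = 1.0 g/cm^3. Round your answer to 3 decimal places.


Step 1: theta = (w / 100) * BD / rho_w
Step 2: theta = (12.2 / 100) * 1.11 / 1.0
Step 3: theta = 0.122 * 1.11
Step 4: theta = 0.135

0.135


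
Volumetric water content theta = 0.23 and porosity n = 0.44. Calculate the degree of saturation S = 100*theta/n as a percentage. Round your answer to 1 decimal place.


Step 1: S = 100 * theta_v / n
Step 2: S = 100 * 0.23 / 0.44
Step 3: S = 52.3%

52.3


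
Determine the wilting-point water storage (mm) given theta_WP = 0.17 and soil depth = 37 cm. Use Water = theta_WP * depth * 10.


Step 1: Water (mm) = theta_WP * depth * 10
Step 2: Water = 0.17 * 37 * 10
Step 3: Water = 62.9 mm

62.9


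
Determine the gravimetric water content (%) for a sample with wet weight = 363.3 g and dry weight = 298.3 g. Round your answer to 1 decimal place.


Step 1: Water mass = wet - dry = 363.3 - 298.3 = 65.0 g
Step 2: w = 100 * water mass / dry mass
Step 3: w = 100 * 65.0 / 298.3 = 21.8%

21.8


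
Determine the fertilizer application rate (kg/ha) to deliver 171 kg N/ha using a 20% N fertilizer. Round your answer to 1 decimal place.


Step 1: Fertilizer rate = target N / (N content / 100)
Step 2: Rate = 171 / (20 / 100)
Step 3: Rate = 171 / 0.2
Step 4: Rate = 855.0 kg/ha

855.0


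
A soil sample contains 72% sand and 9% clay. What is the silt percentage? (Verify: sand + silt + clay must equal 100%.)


Step 1: sand + silt + clay = 100%
Step 2: silt = 100 - sand - clay
Step 3: silt = 100 - 72 - 9
Step 4: silt = 19%

19


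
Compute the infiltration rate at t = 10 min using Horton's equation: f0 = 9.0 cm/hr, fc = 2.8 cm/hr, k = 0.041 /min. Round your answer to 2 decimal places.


Step 1: f = fc + (f0 - fc) * exp(-k * t)
Step 2: exp(-0.041 * 10) = 0.66365
Step 3: f = 2.8 + (9.0 - 2.8) * 0.66365
Step 4: f = 2.8 + 6.2 * 0.66365
Step 5: f = 6.91 cm/hr

6.91


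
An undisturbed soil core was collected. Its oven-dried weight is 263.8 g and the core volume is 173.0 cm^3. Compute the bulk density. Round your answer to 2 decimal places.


Step 1: Identify the formula: BD = dry mass / volume
Step 2: Substitute values: BD = 263.8 / 173.0
Step 3: BD = 1.52 g/cm^3

1.52


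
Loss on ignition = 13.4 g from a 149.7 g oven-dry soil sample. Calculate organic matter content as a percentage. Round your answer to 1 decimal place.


Step 1: OM% = 100 * LOI / sample mass
Step 2: OM = 100 * 13.4 / 149.7
Step 3: OM = 9.0%

9.0


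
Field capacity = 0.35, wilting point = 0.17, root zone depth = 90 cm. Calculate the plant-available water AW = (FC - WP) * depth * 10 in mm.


Step 1: Available water = (FC - WP) * depth * 10
Step 2: AW = (0.35 - 0.17) * 90 * 10
Step 3: AW = 0.18 * 90 * 10
Step 4: AW = 162.0 mm

162.0


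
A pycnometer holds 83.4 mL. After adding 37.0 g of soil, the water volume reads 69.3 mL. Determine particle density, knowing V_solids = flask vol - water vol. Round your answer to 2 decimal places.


Step 1: Volume of solids = flask volume - water volume with soil
Step 2: V_solids = 83.4 - 69.3 = 14.1 mL
Step 3: Particle density = mass / V_solids = 37.0 / 14.1 = 2.62 g/cm^3

2.62


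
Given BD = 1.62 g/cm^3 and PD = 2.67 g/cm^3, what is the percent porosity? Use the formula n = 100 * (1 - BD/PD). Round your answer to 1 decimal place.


Step 1: Formula: n = 100 * (1 - BD / PD)
Step 2: n = 100 * (1 - 1.62 / 2.67)
Step 3: n = 100 * (1 - 0.60674)
Step 4: n = 39.3%

39.3


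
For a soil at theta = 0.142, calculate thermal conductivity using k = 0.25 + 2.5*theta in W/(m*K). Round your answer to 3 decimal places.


Step 1: k = 0.25 + 2.5 * theta
Step 2: k = 0.25 + 2.5 * 0.142
Step 3: k = 0.25 + 0.355
Step 4: k = 0.605 W/(m*K)

0.605


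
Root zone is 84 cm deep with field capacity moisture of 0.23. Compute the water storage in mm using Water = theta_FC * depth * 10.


Step 1: Water (mm) = theta_FC * depth (cm) * 10
Step 2: Water = 0.23 * 84 * 10
Step 3: Water = 193.2 mm

193.2


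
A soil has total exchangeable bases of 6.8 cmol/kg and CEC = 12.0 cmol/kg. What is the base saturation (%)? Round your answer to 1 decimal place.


Step 1: BS = 100 * (sum of bases) / CEC
Step 2: BS = 100 * 6.8 / 12.0
Step 3: BS = 56.7%

56.7


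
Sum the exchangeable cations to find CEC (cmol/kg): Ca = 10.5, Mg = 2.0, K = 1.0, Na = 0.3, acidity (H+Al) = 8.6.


Step 1: CEC = Ca + Mg + K + Na + (H+Al)
Step 2: CEC = 10.5 + 2.0 + 1.0 + 0.3 + 8.6
Step 3: CEC = 22.4 cmol/kg

22.4


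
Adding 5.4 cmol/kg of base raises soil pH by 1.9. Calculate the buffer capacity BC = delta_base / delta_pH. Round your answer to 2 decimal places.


Step 1: BC = change in base / change in pH
Step 2: BC = 5.4 / 1.9
Step 3: BC = 2.84 cmol/(kg*pH unit)

2.84


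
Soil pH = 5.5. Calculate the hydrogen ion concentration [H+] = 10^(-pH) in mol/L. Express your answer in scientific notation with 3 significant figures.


Step 1: [H+] = 10^(-pH)
Step 2: [H+] = 10^(-5.5)
Step 3: [H+] = 3.16e-06 mol/L

3.16e-06


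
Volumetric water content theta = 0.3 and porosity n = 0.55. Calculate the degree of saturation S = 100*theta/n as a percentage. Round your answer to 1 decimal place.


Step 1: S = 100 * theta_v / n
Step 2: S = 100 * 0.3 / 0.55
Step 3: S = 54.5%

54.5


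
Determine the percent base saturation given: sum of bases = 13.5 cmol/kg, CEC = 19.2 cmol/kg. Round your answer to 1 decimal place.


Step 1: BS = 100 * (sum of bases) / CEC
Step 2: BS = 100 * 13.5 / 19.2
Step 3: BS = 70.3%

70.3


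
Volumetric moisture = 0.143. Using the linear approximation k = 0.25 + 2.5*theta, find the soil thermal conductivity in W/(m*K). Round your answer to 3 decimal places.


Step 1: k = 0.25 + 2.5 * theta
Step 2: k = 0.25 + 2.5 * 0.143
Step 3: k = 0.25 + 0.358
Step 4: k = 0.608 W/(m*K)

0.608


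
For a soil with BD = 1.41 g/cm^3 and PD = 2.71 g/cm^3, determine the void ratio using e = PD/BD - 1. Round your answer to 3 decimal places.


Step 1: e = PD / BD - 1
Step 2: e = 2.71 / 1.41 - 1
Step 3: e = 1.92199 - 1
Step 4: e = 0.922

0.922


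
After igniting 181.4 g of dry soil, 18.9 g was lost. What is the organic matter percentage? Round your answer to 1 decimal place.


Step 1: OM% = 100 * LOI / sample mass
Step 2: OM = 100 * 18.9 / 181.4
Step 3: OM = 10.4%

10.4


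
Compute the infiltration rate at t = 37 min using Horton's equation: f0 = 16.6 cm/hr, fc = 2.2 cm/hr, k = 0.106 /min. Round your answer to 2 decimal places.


Step 1: f = fc + (f0 - fc) * exp(-k * t)
Step 2: exp(-0.106 * 37) = 0.019801
Step 3: f = 2.2 + (16.6 - 2.2) * 0.019801
Step 4: f = 2.2 + 14.4 * 0.019801
Step 5: f = 2.49 cm/hr

2.49


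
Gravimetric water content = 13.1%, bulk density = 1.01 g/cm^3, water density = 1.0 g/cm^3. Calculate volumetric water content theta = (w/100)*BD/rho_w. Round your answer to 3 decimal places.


Step 1: theta = (w / 100) * BD / rho_w
Step 2: theta = (13.1 / 100) * 1.01 / 1.0
Step 3: theta = 0.131 * 1.01
Step 4: theta = 0.132

0.132


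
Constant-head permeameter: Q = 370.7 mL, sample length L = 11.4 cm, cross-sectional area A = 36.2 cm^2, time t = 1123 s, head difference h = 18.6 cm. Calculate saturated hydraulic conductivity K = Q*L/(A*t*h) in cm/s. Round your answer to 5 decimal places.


Step 1: K = Q * L / (A * t * h)
Step 2: Numerator = 370.7 * 11.4 = 4225.98
Step 3: Denominator = 36.2 * 1123 * 18.6 = 756138.36
Step 4: K = 4225.98 / 756138.36 = 0.00559 cm/s

0.00559


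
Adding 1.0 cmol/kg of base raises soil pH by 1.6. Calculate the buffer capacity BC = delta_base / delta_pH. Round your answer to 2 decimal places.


Step 1: BC = change in base / change in pH
Step 2: BC = 1.0 / 1.6
Step 3: BC = 0.63 cmol/(kg*pH unit)

0.63


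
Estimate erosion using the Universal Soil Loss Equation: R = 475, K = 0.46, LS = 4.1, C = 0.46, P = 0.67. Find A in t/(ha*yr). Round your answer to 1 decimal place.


Step 1: A = R * K * LS * C * P
Step 2: R * K = 475 * 0.46 = 218.5
Step 3: (R*K) * LS = 218.5 * 4.1 = 895.85
Step 4: * C * P = 895.85 * 0.46 * 0.67 = 276.1
Step 5: A = 276.1 t/(ha*yr)

276.1


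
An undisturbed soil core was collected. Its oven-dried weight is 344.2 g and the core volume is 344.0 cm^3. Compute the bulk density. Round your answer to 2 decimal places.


Step 1: Identify the formula: BD = dry mass / volume
Step 2: Substitute values: BD = 344.2 / 344.0
Step 3: BD = 1.0 g/cm^3

1.0


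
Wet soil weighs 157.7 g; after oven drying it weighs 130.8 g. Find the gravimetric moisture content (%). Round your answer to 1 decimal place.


Step 1: Water mass = wet - dry = 157.7 - 130.8 = 26.9 g
Step 2: w = 100 * water mass / dry mass
Step 3: w = 100 * 26.9 / 130.8 = 20.6%

20.6


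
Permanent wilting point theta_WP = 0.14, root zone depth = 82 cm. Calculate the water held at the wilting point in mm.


Step 1: Water (mm) = theta_WP * depth * 10
Step 2: Water = 0.14 * 82 * 10
Step 3: Water = 114.8 mm

114.8


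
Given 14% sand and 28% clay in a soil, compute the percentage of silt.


Step 1: sand + silt + clay = 100%
Step 2: silt = 100 - sand - clay
Step 3: silt = 100 - 14 - 28
Step 4: silt = 58%

58


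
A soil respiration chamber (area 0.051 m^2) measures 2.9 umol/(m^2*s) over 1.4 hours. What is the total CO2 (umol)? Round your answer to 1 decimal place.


Step 1: Convert time to seconds: 1.4 hr * 3600 = 5040.0 s
Step 2: Total = flux * area * time_s
Step 3: Total = 2.9 * 0.051 * 5040.0
Step 4: Total = 745.4 umol

745.4


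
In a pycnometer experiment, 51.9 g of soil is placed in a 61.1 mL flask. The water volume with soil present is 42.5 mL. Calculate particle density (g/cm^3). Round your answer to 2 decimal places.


Step 1: Volume of solids = flask volume - water volume with soil
Step 2: V_solids = 61.1 - 42.5 = 18.6 mL
Step 3: Particle density = mass / V_solids = 51.9 / 18.6 = 2.79 g/cm^3

2.79


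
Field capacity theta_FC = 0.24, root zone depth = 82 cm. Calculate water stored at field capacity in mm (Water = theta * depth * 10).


Step 1: Water (mm) = theta_FC * depth (cm) * 10
Step 2: Water = 0.24 * 82 * 10
Step 3: Water = 196.8 mm

196.8


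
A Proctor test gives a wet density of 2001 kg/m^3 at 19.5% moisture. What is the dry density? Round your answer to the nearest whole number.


Step 1: Dry density = wet density / (1 + w/100)
Step 2: Dry density = 2001 / (1 + 19.5/100)
Step 3: Dry density = 2001 / 1.195
Step 4: Dry density = 1674 kg/m^3

1674


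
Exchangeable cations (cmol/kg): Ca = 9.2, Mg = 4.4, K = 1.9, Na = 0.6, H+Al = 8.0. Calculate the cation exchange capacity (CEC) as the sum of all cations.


Step 1: CEC = Ca + Mg + K + Na + (H+Al)
Step 2: CEC = 9.2 + 4.4 + 1.9 + 0.6 + 8.0
Step 3: CEC = 24.1 cmol/kg

24.1


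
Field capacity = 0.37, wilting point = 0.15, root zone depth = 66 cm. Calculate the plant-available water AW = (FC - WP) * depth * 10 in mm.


Step 1: Available water = (FC - WP) * depth * 10
Step 2: AW = (0.37 - 0.15) * 66 * 10
Step 3: AW = 0.22 * 66 * 10
Step 4: AW = 145.2 mm

145.2


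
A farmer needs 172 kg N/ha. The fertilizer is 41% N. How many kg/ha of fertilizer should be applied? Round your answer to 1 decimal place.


Step 1: Fertilizer rate = target N / (N content / 100)
Step 2: Rate = 172 / (41 / 100)
Step 3: Rate = 172 / 0.41
Step 4: Rate = 419.5 kg/ha

419.5


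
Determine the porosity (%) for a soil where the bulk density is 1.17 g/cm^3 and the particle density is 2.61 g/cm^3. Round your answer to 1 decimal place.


Step 1: Formula: n = 100 * (1 - BD / PD)
Step 2: n = 100 * (1 - 1.17 / 2.61)
Step 3: n = 100 * (1 - 0.44828)
Step 4: n = 55.2%

55.2


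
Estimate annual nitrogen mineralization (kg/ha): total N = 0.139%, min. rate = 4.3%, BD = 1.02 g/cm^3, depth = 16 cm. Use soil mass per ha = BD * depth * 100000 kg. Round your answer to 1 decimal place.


Step 1: Soil mass per ha = BD * depth * 100000 = 1.02 * 16 * 100000 = 1632000 kg
Step 2: Total N pool = soil mass * N%/100 = 1632000 * 0.139/100 = 2268.48 kg/ha
Step 3: N mineralized = N pool * rate%/100 = 2268.48 * 4.3/100 = 97.5 kg/ha/yr

97.5


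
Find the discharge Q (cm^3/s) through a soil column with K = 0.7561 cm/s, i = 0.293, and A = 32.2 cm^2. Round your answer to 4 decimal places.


Step 1: Apply Darcy's law: Q = K * i * A
Step 2: Q = 0.7561 * 0.293 * 32.2
Step 3: Q = 7.1335 cm^3/s

7.1335


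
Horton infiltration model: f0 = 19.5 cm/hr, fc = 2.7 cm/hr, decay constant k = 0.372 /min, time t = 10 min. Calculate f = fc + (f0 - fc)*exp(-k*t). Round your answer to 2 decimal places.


Step 1: f = fc + (f0 - fc) * exp(-k * t)
Step 2: exp(-0.372 * 10) = 0.024234
Step 3: f = 2.7 + (19.5 - 2.7) * 0.024234
Step 4: f = 2.7 + 16.8 * 0.024234
Step 5: f = 3.11 cm/hr

3.11


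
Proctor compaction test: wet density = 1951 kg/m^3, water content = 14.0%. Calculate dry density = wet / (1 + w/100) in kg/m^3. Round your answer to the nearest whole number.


Step 1: Dry density = wet density / (1 + w/100)
Step 2: Dry density = 1951 / (1 + 14.0/100)
Step 3: Dry density = 1951 / 1.14
Step 4: Dry density = 1711 kg/m^3

1711


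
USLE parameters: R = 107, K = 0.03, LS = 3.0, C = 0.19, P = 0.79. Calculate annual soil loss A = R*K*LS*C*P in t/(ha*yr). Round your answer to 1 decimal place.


Step 1: A = R * K * LS * C * P
Step 2: R * K = 107 * 0.03 = 3.21
Step 3: (R*K) * LS = 3.21 * 3.0 = 9.63
Step 4: * C * P = 9.63 * 0.19 * 0.79 = 1.4
Step 5: A = 1.4 t/(ha*yr)

1.4


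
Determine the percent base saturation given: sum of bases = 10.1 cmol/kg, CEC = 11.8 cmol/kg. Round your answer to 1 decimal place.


Step 1: BS = 100 * (sum of bases) / CEC
Step 2: BS = 100 * 10.1 / 11.8
Step 3: BS = 85.6%

85.6


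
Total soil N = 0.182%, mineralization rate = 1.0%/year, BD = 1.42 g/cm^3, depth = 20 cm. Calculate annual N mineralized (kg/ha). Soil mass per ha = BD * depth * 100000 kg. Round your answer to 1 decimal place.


Step 1: Soil mass per ha = BD * depth * 100000 = 1.42 * 20 * 100000 = 2840000 kg
Step 2: Total N pool = soil mass * N%/100 = 2840000 * 0.182/100 = 5168.8 kg/ha
Step 3: N mineralized = N pool * rate%/100 = 5168.8 * 1.0/100 = 51.7 kg/ha/yr

51.7


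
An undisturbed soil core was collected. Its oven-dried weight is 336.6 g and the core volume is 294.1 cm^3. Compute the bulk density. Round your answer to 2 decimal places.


Step 1: Identify the formula: BD = dry mass / volume
Step 2: Substitute values: BD = 336.6 / 294.1
Step 3: BD = 1.14 g/cm^3

1.14


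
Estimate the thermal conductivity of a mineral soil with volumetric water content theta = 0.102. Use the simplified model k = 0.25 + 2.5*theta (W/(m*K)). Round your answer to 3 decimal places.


Step 1: k = 0.25 + 2.5 * theta
Step 2: k = 0.25 + 2.5 * 0.102
Step 3: k = 0.25 + 0.255
Step 4: k = 0.505 W/(m*K)

0.505


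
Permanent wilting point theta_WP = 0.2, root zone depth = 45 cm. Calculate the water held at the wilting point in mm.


Step 1: Water (mm) = theta_WP * depth * 10
Step 2: Water = 0.2 * 45 * 10
Step 3: Water = 90.0 mm

90.0


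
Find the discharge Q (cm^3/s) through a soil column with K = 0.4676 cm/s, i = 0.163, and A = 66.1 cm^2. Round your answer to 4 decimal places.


Step 1: Apply Darcy's law: Q = K * i * A
Step 2: Q = 0.4676 * 0.163 * 66.1
Step 3: Q = 5.0381 cm^3/s

5.0381


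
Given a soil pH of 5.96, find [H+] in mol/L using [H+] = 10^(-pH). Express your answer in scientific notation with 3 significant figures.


Step 1: [H+] = 10^(-pH)
Step 2: [H+] = 10^(-5.96)
Step 3: [H+] = 1.10e-06 mol/L

1.10e-06


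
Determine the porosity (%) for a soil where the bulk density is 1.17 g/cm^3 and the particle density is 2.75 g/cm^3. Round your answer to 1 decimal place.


Step 1: Formula: n = 100 * (1 - BD / PD)
Step 2: n = 100 * (1 - 1.17 / 2.75)
Step 3: n = 100 * (1 - 0.42545)
Step 4: n = 57.5%

57.5


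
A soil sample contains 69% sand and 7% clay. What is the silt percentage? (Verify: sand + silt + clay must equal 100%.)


Step 1: sand + silt + clay = 100%
Step 2: silt = 100 - sand - clay
Step 3: silt = 100 - 69 - 7
Step 4: silt = 24%

24


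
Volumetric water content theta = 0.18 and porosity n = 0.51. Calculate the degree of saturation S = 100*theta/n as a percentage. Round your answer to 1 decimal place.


Step 1: S = 100 * theta_v / n
Step 2: S = 100 * 0.18 / 0.51
Step 3: S = 35.3%

35.3


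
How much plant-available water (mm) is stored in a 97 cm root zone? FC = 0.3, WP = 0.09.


Step 1: Available water = (FC - WP) * depth * 10
Step 2: AW = (0.3 - 0.09) * 97 * 10
Step 3: AW = 0.21 * 97 * 10
Step 4: AW = 203.7 mm

203.7


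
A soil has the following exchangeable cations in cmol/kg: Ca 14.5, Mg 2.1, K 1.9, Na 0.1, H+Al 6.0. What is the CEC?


Step 1: CEC = Ca + Mg + K + Na + (H+Al)
Step 2: CEC = 14.5 + 2.1 + 1.9 + 0.1 + 6.0
Step 3: CEC = 24.6 cmol/kg

24.6


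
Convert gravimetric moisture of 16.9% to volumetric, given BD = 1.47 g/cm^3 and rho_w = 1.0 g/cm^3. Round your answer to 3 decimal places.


Step 1: theta = (w / 100) * BD / rho_w
Step 2: theta = (16.9 / 100) * 1.47 / 1.0
Step 3: theta = 0.169 * 1.47
Step 4: theta = 0.248

0.248


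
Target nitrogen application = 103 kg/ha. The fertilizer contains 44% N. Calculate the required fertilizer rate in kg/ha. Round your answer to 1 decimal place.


Step 1: Fertilizer rate = target N / (N content / 100)
Step 2: Rate = 103 / (44 / 100)
Step 3: Rate = 103 / 0.44
Step 4: Rate = 234.1 kg/ha

234.1


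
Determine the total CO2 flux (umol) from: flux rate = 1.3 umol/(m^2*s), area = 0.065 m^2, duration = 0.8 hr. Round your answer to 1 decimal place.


Step 1: Convert time to seconds: 0.8 hr * 3600 = 2880.0 s
Step 2: Total = flux * area * time_s
Step 3: Total = 1.3 * 0.065 * 2880.0
Step 4: Total = 243.4 umol

243.4


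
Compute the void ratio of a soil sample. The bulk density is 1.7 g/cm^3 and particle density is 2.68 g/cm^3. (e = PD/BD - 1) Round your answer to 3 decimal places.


Step 1: e = PD / BD - 1
Step 2: e = 2.68 / 1.7 - 1
Step 3: e = 1.57647 - 1
Step 4: e = 0.576

0.576


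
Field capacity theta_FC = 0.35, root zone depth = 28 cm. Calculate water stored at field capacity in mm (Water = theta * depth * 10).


Step 1: Water (mm) = theta_FC * depth (cm) * 10
Step 2: Water = 0.35 * 28 * 10
Step 3: Water = 98.0 mm

98.0


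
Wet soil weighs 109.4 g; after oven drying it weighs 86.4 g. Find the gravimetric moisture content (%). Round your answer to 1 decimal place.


Step 1: Water mass = wet - dry = 109.4 - 86.4 = 23.0 g
Step 2: w = 100 * water mass / dry mass
Step 3: w = 100 * 23.0 / 86.4 = 26.6%

26.6


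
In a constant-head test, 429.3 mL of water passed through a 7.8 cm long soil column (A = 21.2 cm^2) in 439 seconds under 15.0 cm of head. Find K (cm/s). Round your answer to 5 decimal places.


Step 1: K = Q * L / (A * t * h)
Step 2: Numerator = 429.3 * 7.8 = 3348.54
Step 3: Denominator = 21.2 * 439 * 15.0 = 139602.0
Step 4: K = 3348.54 / 139602.0 = 0.02399 cm/s

0.02399


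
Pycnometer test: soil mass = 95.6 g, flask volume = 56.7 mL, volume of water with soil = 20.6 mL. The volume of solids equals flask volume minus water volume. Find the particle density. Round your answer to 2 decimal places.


Step 1: Volume of solids = flask volume - water volume with soil
Step 2: V_solids = 56.7 - 20.6 = 36.1 mL
Step 3: Particle density = mass / V_solids = 95.6 / 36.1 = 2.65 g/cm^3

2.65


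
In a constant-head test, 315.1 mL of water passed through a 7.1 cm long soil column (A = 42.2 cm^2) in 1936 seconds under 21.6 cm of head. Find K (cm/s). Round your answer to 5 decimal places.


Step 1: K = Q * L / (A * t * h)
Step 2: Numerator = 315.1 * 7.1 = 2237.21
Step 3: Denominator = 42.2 * 1936 * 21.6 = 1764702.72
Step 4: K = 2237.21 / 1764702.72 = 0.00127 cm/s

0.00127


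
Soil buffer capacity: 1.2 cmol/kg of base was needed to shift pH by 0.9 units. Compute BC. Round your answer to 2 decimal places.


Step 1: BC = change in base / change in pH
Step 2: BC = 1.2 / 0.9
Step 3: BC = 1.33 cmol/(kg*pH unit)

1.33


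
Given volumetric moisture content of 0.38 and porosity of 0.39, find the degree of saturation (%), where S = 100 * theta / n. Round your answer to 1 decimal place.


Step 1: S = 100 * theta_v / n
Step 2: S = 100 * 0.38 / 0.39
Step 3: S = 97.4%

97.4


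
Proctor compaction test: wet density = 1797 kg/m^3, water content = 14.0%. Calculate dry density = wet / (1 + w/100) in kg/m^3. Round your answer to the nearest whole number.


Step 1: Dry density = wet density / (1 + w/100)
Step 2: Dry density = 1797 / (1 + 14.0/100)
Step 3: Dry density = 1797 / 1.14
Step 4: Dry density = 1576 kg/m^3

1576


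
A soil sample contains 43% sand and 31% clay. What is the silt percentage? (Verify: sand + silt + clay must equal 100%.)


Step 1: sand + silt + clay = 100%
Step 2: silt = 100 - sand - clay
Step 3: silt = 100 - 43 - 31
Step 4: silt = 26%

26


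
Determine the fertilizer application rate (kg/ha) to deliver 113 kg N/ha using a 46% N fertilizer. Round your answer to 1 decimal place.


Step 1: Fertilizer rate = target N / (N content / 100)
Step 2: Rate = 113 / (46 / 100)
Step 3: Rate = 113 / 0.46
Step 4: Rate = 245.7 kg/ha

245.7


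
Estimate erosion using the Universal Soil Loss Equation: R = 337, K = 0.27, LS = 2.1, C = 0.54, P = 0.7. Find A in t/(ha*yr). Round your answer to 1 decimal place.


Step 1: A = R * K * LS * C * P
Step 2: R * K = 337 * 0.27 = 90.99
Step 3: (R*K) * LS = 90.99 * 2.1 = 191.079
Step 4: * C * P = 191.079 * 0.54 * 0.7 = 72.2
Step 5: A = 72.2 t/(ha*yr)

72.2


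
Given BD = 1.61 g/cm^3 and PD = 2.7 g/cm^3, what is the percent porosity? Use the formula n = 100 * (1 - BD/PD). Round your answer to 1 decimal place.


Step 1: Formula: n = 100 * (1 - BD / PD)
Step 2: n = 100 * (1 - 1.61 / 2.7)
Step 3: n = 100 * (1 - 0.5963)
Step 4: n = 40.4%

40.4


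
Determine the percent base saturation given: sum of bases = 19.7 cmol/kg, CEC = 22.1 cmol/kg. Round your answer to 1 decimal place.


Step 1: BS = 100 * (sum of bases) / CEC
Step 2: BS = 100 * 19.7 / 22.1
Step 3: BS = 89.1%

89.1


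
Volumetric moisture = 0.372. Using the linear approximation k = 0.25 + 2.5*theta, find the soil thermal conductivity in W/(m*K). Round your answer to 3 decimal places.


Step 1: k = 0.25 + 2.5 * theta
Step 2: k = 0.25 + 2.5 * 0.372
Step 3: k = 0.25 + 0.93
Step 4: k = 1.18 W/(m*K)

1.18


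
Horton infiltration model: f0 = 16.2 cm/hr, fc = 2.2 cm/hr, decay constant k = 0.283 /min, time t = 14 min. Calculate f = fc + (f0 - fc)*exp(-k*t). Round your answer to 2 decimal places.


Step 1: f = fc + (f0 - fc) * exp(-k * t)
Step 2: exp(-0.283 * 14) = 0.019025
Step 3: f = 2.2 + (16.2 - 2.2) * 0.019025
Step 4: f = 2.2 + 14.0 * 0.019025
Step 5: f = 2.47 cm/hr

2.47


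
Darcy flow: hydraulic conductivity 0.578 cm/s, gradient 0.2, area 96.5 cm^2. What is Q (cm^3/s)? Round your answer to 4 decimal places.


Step 1: Apply Darcy's law: Q = K * i * A
Step 2: Q = 0.578 * 0.2 * 96.5
Step 3: Q = 11.1554 cm^3/s

11.1554


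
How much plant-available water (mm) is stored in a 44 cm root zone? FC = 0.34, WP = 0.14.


Step 1: Available water = (FC - WP) * depth * 10
Step 2: AW = (0.34 - 0.14) * 44 * 10
Step 3: AW = 0.2 * 44 * 10
Step 4: AW = 88.0 mm

88.0


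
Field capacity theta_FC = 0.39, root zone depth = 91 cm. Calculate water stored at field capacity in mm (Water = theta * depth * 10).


Step 1: Water (mm) = theta_FC * depth (cm) * 10
Step 2: Water = 0.39 * 91 * 10
Step 3: Water = 354.9 mm

354.9


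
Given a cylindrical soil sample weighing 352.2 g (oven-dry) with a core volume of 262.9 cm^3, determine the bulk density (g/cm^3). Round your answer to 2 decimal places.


Step 1: Identify the formula: BD = dry mass / volume
Step 2: Substitute values: BD = 352.2 / 262.9
Step 3: BD = 1.34 g/cm^3

1.34


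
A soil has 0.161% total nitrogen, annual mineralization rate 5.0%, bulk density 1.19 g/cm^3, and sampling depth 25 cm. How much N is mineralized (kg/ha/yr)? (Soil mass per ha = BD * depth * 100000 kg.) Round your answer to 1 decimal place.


Step 1: Soil mass per ha = BD * depth * 100000 = 1.19 * 25 * 100000 = 2975000 kg
Step 2: Total N pool = soil mass * N%/100 = 2975000 * 0.161/100 = 4789.75 kg/ha
Step 3: N mineralized = N pool * rate%/100 = 4789.75 * 5.0/100 = 239.5 kg/ha/yr

239.5


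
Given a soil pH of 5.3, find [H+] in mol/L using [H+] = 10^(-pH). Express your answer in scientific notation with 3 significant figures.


Step 1: [H+] = 10^(-pH)
Step 2: [H+] = 10^(-5.3)
Step 3: [H+] = 5.01e-06 mol/L

5.01e-06


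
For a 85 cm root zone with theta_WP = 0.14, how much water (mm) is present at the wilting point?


Step 1: Water (mm) = theta_WP * depth * 10
Step 2: Water = 0.14 * 85 * 10
Step 3: Water = 119.0 mm

119.0


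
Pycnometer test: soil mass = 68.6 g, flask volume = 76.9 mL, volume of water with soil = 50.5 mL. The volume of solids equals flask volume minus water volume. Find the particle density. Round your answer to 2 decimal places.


Step 1: Volume of solids = flask volume - water volume with soil
Step 2: V_solids = 76.9 - 50.5 = 26.4 mL
Step 3: Particle density = mass / V_solids = 68.6 / 26.4 = 2.6 g/cm^3

2.6


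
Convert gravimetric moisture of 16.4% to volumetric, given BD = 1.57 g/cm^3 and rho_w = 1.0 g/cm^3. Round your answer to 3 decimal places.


Step 1: theta = (w / 100) * BD / rho_w
Step 2: theta = (16.4 / 100) * 1.57 / 1.0
Step 3: theta = 0.164 * 1.57
Step 4: theta = 0.257

0.257


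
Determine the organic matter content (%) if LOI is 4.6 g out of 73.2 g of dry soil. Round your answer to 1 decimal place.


Step 1: OM% = 100 * LOI / sample mass
Step 2: OM = 100 * 4.6 / 73.2
Step 3: OM = 6.3%

6.3


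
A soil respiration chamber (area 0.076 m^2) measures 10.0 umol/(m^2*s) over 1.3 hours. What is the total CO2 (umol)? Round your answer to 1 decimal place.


Step 1: Convert time to seconds: 1.3 hr * 3600 = 4680.0 s
Step 2: Total = flux * area * time_s
Step 3: Total = 10.0 * 0.076 * 4680.0
Step 4: Total = 3556.8 umol

3556.8


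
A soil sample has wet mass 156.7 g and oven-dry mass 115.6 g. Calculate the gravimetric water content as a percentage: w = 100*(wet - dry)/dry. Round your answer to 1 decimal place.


Step 1: Water mass = wet - dry = 156.7 - 115.6 = 41.1 g
Step 2: w = 100 * water mass / dry mass
Step 3: w = 100 * 41.1 / 115.6 = 35.6%

35.6


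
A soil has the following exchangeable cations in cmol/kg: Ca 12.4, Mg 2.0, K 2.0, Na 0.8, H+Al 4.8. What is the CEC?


Step 1: CEC = Ca + Mg + K + Na + (H+Al)
Step 2: CEC = 12.4 + 2.0 + 2.0 + 0.8 + 4.8
Step 3: CEC = 22.0 cmol/kg

22.0


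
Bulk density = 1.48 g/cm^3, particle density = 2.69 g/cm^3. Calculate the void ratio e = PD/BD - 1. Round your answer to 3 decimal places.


Step 1: e = PD / BD - 1
Step 2: e = 2.69 / 1.48 - 1
Step 3: e = 1.81757 - 1
Step 4: e = 0.818

0.818


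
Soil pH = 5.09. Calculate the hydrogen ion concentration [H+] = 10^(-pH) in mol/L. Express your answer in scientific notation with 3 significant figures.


Step 1: [H+] = 10^(-pH)
Step 2: [H+] = 10^(-5.09)
Step 3: [H+] = 8.13e-06 mol/L

8.13e-06


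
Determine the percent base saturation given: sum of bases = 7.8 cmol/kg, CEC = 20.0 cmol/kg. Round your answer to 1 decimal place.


Step 1: BS = 100 * (sum of bases) / CEC
Step 2: BS = 100 * 7.8 / 20.0
Step 3: BS = 39.0%

39.0


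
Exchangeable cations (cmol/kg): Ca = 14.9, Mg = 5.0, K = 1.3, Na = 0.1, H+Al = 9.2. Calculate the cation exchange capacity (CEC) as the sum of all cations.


Step 1: CEC = Ca + Mg + K + Na + (H+Al)
Step 2: CEC = 14.9 + 5.0 + 1.3 + 0.1 + 9.2
Step 3: CEC = 30.5 cmol/kg

30.5


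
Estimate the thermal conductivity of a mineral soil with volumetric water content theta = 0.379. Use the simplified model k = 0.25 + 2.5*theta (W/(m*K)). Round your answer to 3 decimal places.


Step 1: k = 0.25 + 2.5 * theta
Step 2: k = 0.25 + 2.5 * 0.379
Step 3: k = 0.25 + 0.948
Step 4: k = 1.198 W/(m*K)

1.198


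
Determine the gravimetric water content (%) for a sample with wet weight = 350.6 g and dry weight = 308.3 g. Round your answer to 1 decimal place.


Step 1: Water mass = wet - dry = 350.6 - 308.3 = 42.3 g
Step 2: w = 100 * water mass / dry mass
Step 3: w = 100 * 42.3 / 308.3 = 13.7%

13.7


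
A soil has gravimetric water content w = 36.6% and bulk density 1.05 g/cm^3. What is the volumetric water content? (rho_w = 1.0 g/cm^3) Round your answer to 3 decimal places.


Step 1: theta = (w / 100) * BD / rho_w
Step 2: theta = (36.6 / 100) * 1.05 / 1.0
Step 3: theta = 0.366 * 1.05
Step 4: theta = 0.384

0.384


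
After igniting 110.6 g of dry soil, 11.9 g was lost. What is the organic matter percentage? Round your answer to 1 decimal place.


Step 1: OM% = 100 * LOI / sample mass
Step 2: OM = 100 * 11.9 / 110.6
Step 3: OM = 10.8%

10.8


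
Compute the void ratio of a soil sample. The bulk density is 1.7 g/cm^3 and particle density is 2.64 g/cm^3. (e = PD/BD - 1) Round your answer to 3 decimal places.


Step 1: e = PD / BD - 1
Step 2: e = 2.64 / 1.7 - 1
Step 3: e = 1.55294 - 1
Step 4: e = 0.553

0.553


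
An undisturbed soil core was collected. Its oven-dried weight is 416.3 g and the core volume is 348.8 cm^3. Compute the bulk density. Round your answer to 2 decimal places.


Step 1: Identify the formula: BD = dry mass / volume
Step 2: Substitute values: BD = 416.3 / 348.8
Step 3: BD = 1.19 g/cm^3

1.19


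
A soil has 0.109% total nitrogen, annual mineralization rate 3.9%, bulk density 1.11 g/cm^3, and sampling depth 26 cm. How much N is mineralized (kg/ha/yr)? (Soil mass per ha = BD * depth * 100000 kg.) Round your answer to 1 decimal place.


Step 1: Soil mass per ha = BD * depth * 100000 = 1.11 * 26 * 100000 = 2886000 kg
Step 2: Total N pool = soil mass * N%/100 = 2886000 * 0.109/100 = 3145.74 kg/ha
Step 3: N mineralized = N pool * rate%/100 = 3145.74 * 3.9/100 = 122.7 kg/ha/yr

122.7


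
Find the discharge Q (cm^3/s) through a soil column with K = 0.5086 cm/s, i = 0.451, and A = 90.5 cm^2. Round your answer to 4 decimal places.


Step 1: Apply Darcy's law: Q = K * i * A
Step 2: Q = 0.5086 * 0.451 * 90.5
Step 3: Q = 20.7588 cm^3/s

20.7588


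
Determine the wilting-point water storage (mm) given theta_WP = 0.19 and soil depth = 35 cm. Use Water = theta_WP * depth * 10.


Step 1: Water (mm) = theta_WP * depth * 10
Step 2: Water = 0.19 * 35 * 10
Step 3: Water = 66.5 mm

66.5


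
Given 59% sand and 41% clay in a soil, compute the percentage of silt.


Step 1: sand + silt + clay = 100%
Step 2: silt = 100 - sand - clay
Step 3: silt = 100 - 59 - 41
Step 4: silt = 0%

0


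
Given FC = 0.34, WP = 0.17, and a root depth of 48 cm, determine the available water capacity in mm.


Step 1: Available water = (FC - WP) * depth * 10
Step 2: AW = (0.34 - 0.17) * 48 * 10
Step 3: AW = 0.17 * 48 * 10
Step 4: AW = 81.6 mm

81.6


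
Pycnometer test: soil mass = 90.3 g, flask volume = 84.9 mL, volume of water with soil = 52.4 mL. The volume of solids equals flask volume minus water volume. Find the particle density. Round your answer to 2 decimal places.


Step 1: Volume of solids = flask volume - water volume with soil
Step 2: V_solids = 84.9 - 52.4 = 32.5 mL
Step 3: Particle density = mass / V_solids = 90.3 / 32.5 = 2.78 g/cm^3

2.78


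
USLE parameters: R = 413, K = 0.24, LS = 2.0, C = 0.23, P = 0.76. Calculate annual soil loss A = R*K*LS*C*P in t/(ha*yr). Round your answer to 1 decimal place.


Step 1: A = R * K * LS * C * P
Step 2: R * K = 413 * 0.24 = 99.12
Step 3: (R*K) * LS = 99.12 * 2.0 = 198.24
Step 4: * C * P = 198.24 * 0.23 * 0.76 = 34.7
Step 5: A = 34.7 t/(ha*yr)

34.7


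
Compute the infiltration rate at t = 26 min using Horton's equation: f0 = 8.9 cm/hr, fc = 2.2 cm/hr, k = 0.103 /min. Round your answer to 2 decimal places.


Step 1: f = fc + (f0 - fc) * exp(-k * t)
Step 2: exp(-0.103 * 26) = 0.0687
Step 3: f = 2.2 + (8.9 - 2.2) * 0.0687
Step 4: f = 2.2 + 6.7 * 0.0687
Step 5: f = 2.66 cm/hr

2.66


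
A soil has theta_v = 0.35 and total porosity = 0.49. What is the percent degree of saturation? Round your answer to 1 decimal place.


Step 1: S = 100 * theta_v / n
Step 2: S = 100 * 0.35 / 0.49
Step 3: S = 71.4%

71.4


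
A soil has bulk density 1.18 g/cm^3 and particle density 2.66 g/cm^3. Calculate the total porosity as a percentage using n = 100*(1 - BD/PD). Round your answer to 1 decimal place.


Step 1: Formula: n = 100 * (1 - BD / PD)
Step 2: n = 100 * (1 - 1.18 / 2.66)
Step 3: n = 100 * (1 - 0.44361)
Step 4: n = 55.6%

55.6


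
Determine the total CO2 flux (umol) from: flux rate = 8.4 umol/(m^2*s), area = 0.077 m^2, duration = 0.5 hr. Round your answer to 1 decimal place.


Step 1: Convert time to seconds: 0.5 hr * 3600 = 1800.0 s
Step 2: Total = flux * area * time_s
Step 3: Total = 8.4 * 0.077 * 1800.0
Step 4: Total = 1164.2 umol

1164.2


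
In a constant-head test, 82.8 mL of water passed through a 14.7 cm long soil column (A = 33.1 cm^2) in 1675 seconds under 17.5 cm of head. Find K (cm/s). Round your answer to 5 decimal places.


Step 1: K = Q * L / (A * t * h)
Step 2: Numerator = 82.8 * 14.7 = 1217.16
Step 3: Denominator = 33.1 * 1675 * 17.5 = 970243.75
Step 4: K = 1217.16 / 970243.75 = 0.00125 cm/s

0.00125


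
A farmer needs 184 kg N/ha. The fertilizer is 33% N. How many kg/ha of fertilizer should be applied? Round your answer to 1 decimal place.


Step 1: Fertilizer rate = target N / (N content / 100)
Step 2: Rate = 184 / (33 / 100)
Step 3: Rate = 184 / 0.33
Step 4: Rate = 557.6 kg/ha

557.6


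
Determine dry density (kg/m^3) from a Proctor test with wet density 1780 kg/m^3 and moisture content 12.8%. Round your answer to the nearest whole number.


Step 1: Dry density = wet density / (1 + w/100)
Step 2: Dry density = 1780 / (1 + 12.8/100)
Step 3: Dry density = 1780 / 1.128
Step 4: Dry density = 1578 kg/m^3

1578


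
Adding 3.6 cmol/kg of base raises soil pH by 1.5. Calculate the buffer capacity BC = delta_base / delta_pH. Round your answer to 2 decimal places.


Step 1: BC = change in base / change in pH
Step 2: BC = 3.6 / 1.5
Step 3: BC = 2.4 cmol/(kg*pH unit)

2.4


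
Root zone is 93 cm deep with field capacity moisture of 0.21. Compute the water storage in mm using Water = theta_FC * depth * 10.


Step 1: Water (mm) = theta_FC * depth (cm) * 10
Step 2: Water = 0.21 * 93 * 10
Step 3: Water = 195.3 mm

195.3


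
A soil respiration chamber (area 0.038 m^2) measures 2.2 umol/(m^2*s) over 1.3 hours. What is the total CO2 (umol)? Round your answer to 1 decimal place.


Step 1: Convert time to seconds: 1.3 hr * 3600 = 4680.0 s
Step 2: Total = flux * area * time_s
Step 3: Total = 2.2 * 0.038 * 4680.0
Step 4: Total = 391.2 umol

391.2


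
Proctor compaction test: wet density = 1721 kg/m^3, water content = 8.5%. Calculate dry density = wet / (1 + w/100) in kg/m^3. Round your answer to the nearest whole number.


Step 1: Dry density = wet density / (1 + w/100)
Step 2: Dry density = 1721 / (1 + 8.5/100)
Step 3: Dry density = 1721 / 1.085
Step 4: Dry density = 1586 kg/m^3

1586


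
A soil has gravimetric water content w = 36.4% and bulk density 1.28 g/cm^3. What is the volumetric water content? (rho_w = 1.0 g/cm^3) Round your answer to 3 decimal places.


Step 1: theta = (w / 100) * BD / rho_w
Step 2: theta = (36.4 / 100) * 1.28 / 1.0
Step 3: theta = 0.364 * 1.28
Step 4: theta = 0.466

0.466


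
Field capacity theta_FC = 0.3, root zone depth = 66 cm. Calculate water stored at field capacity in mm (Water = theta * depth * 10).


Step 1: Water (mm) = theta_FC * depth (cm) * 10
Step 2: Water = 0.3 * 66 * 10
Step 3: Water = 198.0 mm

198.0


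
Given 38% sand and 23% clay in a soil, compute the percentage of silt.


Step 1: sand + silt + clay = 100%
Step 2: silt = 100 - sand - clay
Step 3: silt = 100 - 38 - 23
Step 4: silt = 39%

39


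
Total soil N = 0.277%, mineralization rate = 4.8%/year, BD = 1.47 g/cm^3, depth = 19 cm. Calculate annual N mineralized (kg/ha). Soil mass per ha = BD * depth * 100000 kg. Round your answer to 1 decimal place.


Step 1: Soil mass per ha = BD * depth * 100000 = 1.47 * 19 * 100000 = 2793000 kg
Step 2: Total N pool = soil mass * N%/100 = 2793000 * 0.277/100 = 7736.61 kg/ha
Step 3: N mineralized = N pool * rate%/100 = 7736.61 * 4.8/100 = 371.4 kg/ha/yr

371.4


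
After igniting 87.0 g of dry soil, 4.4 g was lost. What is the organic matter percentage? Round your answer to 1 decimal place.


Step 1: OM% = 100 * LOI / sample mass
Step 2: OM = 100 * 4.4 / 87.0
Step 3: OM = 5.1%

5.1


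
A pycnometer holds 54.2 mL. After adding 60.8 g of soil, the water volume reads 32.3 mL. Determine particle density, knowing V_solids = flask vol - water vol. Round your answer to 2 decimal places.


Step 1: Volume of solids = flask volume - water volume with soil
Step 2: V_solids = 54.2 - 32.3 = 21.9 mL
Step 3: Particle density = mass / V_solids = 60.8 / 21.9 = 2.78 g/cm^3

2.78


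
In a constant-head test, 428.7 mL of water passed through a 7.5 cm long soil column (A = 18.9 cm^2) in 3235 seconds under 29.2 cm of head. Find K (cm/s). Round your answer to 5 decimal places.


Step 1: K = Q * L / (A * t * h)
Step 2: Numerator = 428.7 * 7.5 = 3215.25
Step 3: Denominator = 18.9 * 3235 * 29.2 = 1785331.8
Step 4: K = 3215.25 / 1785331.8 = 0.0018 cm/s

0.0018


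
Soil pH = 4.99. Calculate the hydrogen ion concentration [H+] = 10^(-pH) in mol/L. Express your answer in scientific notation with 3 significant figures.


Step 1: [H+] = 10^(-pH)
Step 2: [H+] = 10^(-4.99)
Step 3: [H+] = 1.02e-05 mol/L

1.02e-05


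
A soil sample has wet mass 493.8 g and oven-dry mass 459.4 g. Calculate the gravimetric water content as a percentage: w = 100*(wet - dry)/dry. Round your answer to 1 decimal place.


Step 1: Water mass = wet - dry = 493.8 - 459.4 = 34.4 g
Step 2: w = 100 * water mass / dry mass
Step 3: w = 100 * 34.4 / 459.4 = 7.5%

7.5
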